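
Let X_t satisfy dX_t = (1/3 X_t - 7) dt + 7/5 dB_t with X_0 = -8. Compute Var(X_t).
Var(X_t) = 147*exp(2*t/3)/50 - 147/50

The variance V(t) = Var(X_t) satisfies V'(t) = 2 a V(t) + c^2 with V(0) = 0 (drift coefficient is linear in X, diffusion is constant). With a = 1/3, c = 7/5, the solution is
  V(t) = (c^2 / (2 a)) * (exp(2 a t) - 1)
       = ((7/5)^2 / (2*(1/3))) * (exp((2/3) t) - 1)
       = 147*exp(2*t/3)/50 - 147/50.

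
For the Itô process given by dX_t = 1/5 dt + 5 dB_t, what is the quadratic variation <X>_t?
<X>_t = 25*t

For an Itô process dX_t = a(t) dt + b(t) dB_t, the quadratic variation is <X>_t = int_0^t b(s)^2 ds (the drift term does not contribute). Here b(s) = 5, so
  b(s)^2 = 25.
Integrating from 0 to t:
  <X>_t = int_0^t (25) ds = 25*t.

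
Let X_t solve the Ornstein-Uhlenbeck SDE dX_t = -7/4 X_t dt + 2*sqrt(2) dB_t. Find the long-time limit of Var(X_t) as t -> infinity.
lim Var(X_t) = 16/7

The OU SDE dX = -theta X dt + sigma dB admits the integrating factor exp(theta t): d(exp(theta t) X_t) = sigma exp(theta t) dB_t. Integrating from 0 to t gives X_t = x_0 * exp(-theta t) + sigma * int_0^t exp(-theta (t-s)) dB_s for any initial x_0. The Itô integral has variance (by the Itô isometry) sigma^2 * int_0^t exp(-2 theta (t - s)) ds = sigma^2 * (1 - exp(-2 theta t)) / (2 theta), independent of x_0.
With theta = 7/4, sigma = 2*sqrt(2):
  Var(X_t) = (2*sqrt(2))^2 * (1 - exp(-2*7/4 t)) / (2 * 7/4) = 16/7 - 16*exp(-7*t/2)/7.
As t -> infinity, exp(-2*7/4 t) -> 0, so the stationary variance is sigma^2 / (2 theta) = 16/7.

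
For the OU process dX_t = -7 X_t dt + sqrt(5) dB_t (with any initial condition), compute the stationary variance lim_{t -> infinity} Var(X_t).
lim Var(X_t) = 5/14

The OU SDE dX = -theta X dt + sigma dB admits the integrating factor exp(theta t): d(exp(theta t) X_t) = sigma exp(theta t) dB_t. Integrating from 0 to t gives X_t = x_0 * exp(-theta t) + sigma * int_0^t exp(-theta (t-s)) dB_s for any initial x_0. The Itô integral has variance (by the Itô isometry) sigma^2 * int_0^t exp(-2 theta (t - s)) ds = sigma^2 * (1 - exp(-2 theta t)) / (2 theta), independent of x_0.
With theta = 7, sigma = sqrt(5):
  Var(X_t) = (sqrt(5))^2 * (1 - exp(-2*7 t)) / (2 * 7) = 5/14 - 5*exp(-14*t)/14.
As t -> infinity, exp(-2*7 t) -> 0, so the stationary variance is sigma^2 / (2 theta) = 5/14.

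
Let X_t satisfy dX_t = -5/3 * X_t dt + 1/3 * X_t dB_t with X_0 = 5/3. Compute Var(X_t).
Var(X_t) = (25*exp(t/9) - 25)*exp(-10*t/3)/9

For GBM dX = mu X dt + sigma X dB with X_0 = x_0, apply Itô to Y = log X: dY = (mu - sigma^2/2) dt + sigma dB, so Y_t = log(x_0) + (mu - sigma^2/2) t + sigma B_t and hence X_t = x_0 * exp((mu - sigma^2/2) t + sigma B_t).
With mu = -5/3, sigma = 1/3, x_0 = 5/3, this gives:
  X_t = 5/3 * exp((-31/18) * t + (1/3) * B_t).
Since sigma*B_t ~ Normal(0, sigma^2 t), E[exp(sigma*B_t)] = exp(sigma^2 t / 2); so E[X_t] = x_0 * exp((mu - sigma^2/2) t) * exp(sigma^2 t / 2) = x_0 * exp(mu t) = 5*exp(-5*t/3)/3.
Var(X_t) = E[X_t^2] - (E[X_t])^2 = x_0^2 * exp(2 mu t) * (exp(sigma^2 t) - 1) = (25*exp(t/9) - 25)*exp(-10*t/3)/9.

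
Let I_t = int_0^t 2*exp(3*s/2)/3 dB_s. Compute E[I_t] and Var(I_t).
E[I_t] = 0; Var(I_t) = 4*exp(3*t)/27 - 4/27

The Itô integral of a deterministic integrand f(s) has mean 0 because each increment f(s) * (B_{s+ds} - B_s) has mean 0. By the Itô isometry:
  Var( int_0^t f(s) dB_s ) = E[ (int_0^t f(s) dB_s)^2 ] = int_0^t f(s)^2 ds.
Here f(s) = 2*exp(3*s/2)/3, so f(s)^2 = 4*exp(3*s)/9. Integrate:
  int_0^t (4*exp(3*s)/9) ds = 4*exp(3*t)/27 - 4/27.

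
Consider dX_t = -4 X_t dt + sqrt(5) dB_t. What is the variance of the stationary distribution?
lim Var(X_t) = 5/8

The OU SDE dX = -theta X dt + sigma dB admits the integrating factor exp(theta t): d(exp(theta t) X_t) = sigma exp(theta t) dB_t. Integrating from 0 to t gives X_t = x_0 * exp(-theta t) + sigma * int_0^t exp(-theta (t-s)) dB_s for any initial x_0. The Itô integral has variance (by the Itô isometry) sigma^2 * int_0^t exp(-2 theta (t - s)) ds = sigma^2 * (1 - exp(-2 theta t)) / (2 theta), independent of x_0.
With theta = 4, sigma = sqrt(5):
  Var(X_t) = (sqrt(5))^2 * (1 - exp(-2*4 t)) / (2 * 4) = 5/8 - 5*exp(-8*t)/8.
As t -> infinity, exp(-2*4 t) -> 0, so the stationary variance is sigma^2 / (2 theta) = 5/8.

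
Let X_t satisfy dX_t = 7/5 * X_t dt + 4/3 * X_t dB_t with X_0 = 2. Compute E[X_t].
E[X_t] = 2*exp(7*t/5)

For GBM dX = mu X dt + sigma X dB with X_0 = x_0, apply Itô to Y = log X: dY = (mu - sigma^2/2) dt + sigma dB, so Y_t = log(x_0) + (mu - sigma^2/2) t + sigma B_t and hence X_t = x_0 * exp((mu - sigma^2/2) t + sigma B_t).
With mu = 7/5, sigma = 4/3, x_0 = 2, this gives:
  X_t = 2 * exp((23/45) * t + (4/3) * B_t).
Since sigma*B_t ~ Normal(0, sigma^2 t), E[exp(sigma*B_t)] = exp(sigma^2 t / 2); so E[X_t] = x_0 * exp((mu - sigma^2/2) t) * exp(sigma^2 t / 2) = x_0 * exp(mu t) = 2*exp(7*t/5).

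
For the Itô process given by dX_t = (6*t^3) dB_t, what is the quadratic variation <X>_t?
<X>_t = 36*t^7/7

For an Itô process dX_t = a(t) dt + b(t) dB_t, the quadratic variation is <X>_t = int_0^t b(s)^2 ds (the drift term does not contribute). Here b(s) = 6*s^3, so
  b(s)^2 = 36*s^6.
Integrating from 0 to t:
  <X>_t = int_0^t (36*s^6) ds = 36*t^7/7.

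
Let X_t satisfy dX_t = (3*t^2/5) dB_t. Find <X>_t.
<X>_t = 9*t^5/125

For an Itô process dX_t = a(t) dt + b(t) dB_t, the quadratic variation is <X>_t = int_0^t b(s)^2 ds (the drift term does not contribute). Here b(s) = 3*s^2/5, so
  b(s)^2 = 9*s^4/25.
Integrating from 0 to t:
  <X>_t = int_0^t (9*s^4/25) ds = 9*t^5/125.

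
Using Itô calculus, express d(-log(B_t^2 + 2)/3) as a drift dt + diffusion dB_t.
d(-log(B_t^2 + 2)/3) = ((B_t^2 - 2)/(3*(B_t^2 + 2)^2)) dt + (-2*B_t/(3*B_t^2 + 6)) dB_t

Itô's formula for f(B_t) gives d f(B_t) = f'(B_t) dB_t + (1/2) f''(B_t) dt. Compute derivatives of f(x) = -log(x^2 + 2)/3:
  f'(x)  = -2*x/(3*x^2 + 6)
  f''(x) = 2*(x^2 - 2)/(3*(x^2 + 2)^2)
Substitute x = B_t and multiply the f'' term by 1/2:
  drift     = (1/2) * (2*(x^2 - 2)/(3*(x^2 + 2)^2)) evaluated at B_t = (B_t^2 - 2)/(3*(B_t^2 + 2)^2)
  diffusion = (-2*x/(3*x^2 + 6)) evaluated at B_t = -2*B_t/(3*B_t^2 + 6)
Therefore d(-log(B_t^2 + 2)/3) = ((B_t^2 - 2)/(3*(B_t^2 + 2)^2)) dt + (-2*B_t/(3*B_t^2 + 6)) dB_t.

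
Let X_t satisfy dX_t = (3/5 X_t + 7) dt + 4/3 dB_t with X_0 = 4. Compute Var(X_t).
Var(X_t) = 40*exp(6*t/5)/27 - 40/27

The variance V(t) = Var(X_t) satisfies V'(t) = 2 a V(t) + c^2 with V(0) = 0 (drift coefficient is linear in X, diffusion is constant). With a = 3/5, c = 4/3, the solution is
  V(t) = (c^2 / (2 a)) * (exp(2 a t) - 1)
       = ((4/3)^2 / (2*(3/5))) * (exp((6/5) t) - 1)
       = 40*exp(6*t/5)/27 - 40/27.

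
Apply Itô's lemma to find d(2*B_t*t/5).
d(2*B_t*t/5) = (2*B_t/5) dt + (2*t/5) dB_t

Itô's formula for f(t, x): d f(t, B_t) = (f_t + (1/2) f_xx) dt + f_x dB_t. Compute partials of f(t, x) = 2*t*x/5:
  f_t(t,x)  = 2*x/5
  f_x(t,x)  = 2*t/5
  f_xx(t,x) = 0
Assemble drift = f_t + (1/2) f_xx = 2*x/5 and diffusion = f_x = 2*t/5. Substituting x = B_t:
  d(2*B_t*t/5) = (2*B_t/5) dt + (2*t/5) dB_t.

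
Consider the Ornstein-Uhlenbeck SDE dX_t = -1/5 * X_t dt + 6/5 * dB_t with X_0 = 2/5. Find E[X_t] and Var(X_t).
E[X_t] = 2*exp(-t/5)/5; Var(X_t) = 18/5 - 18*exp(-2*t/5)/5

The OU SDE dX = -theta X dt + sigma dB admits the integrating factor exp(theta t): d(exp(theta t) X_t) = sigma exp(theta t) dB_t. Integrating from 0 to t:
  X_t = x_0 * exp(-theta t) + sigma * int_0^t exp(-theta (t-s)) dB_s.
The Itô integral has mean 0 and (by the Itô isometry) variance sigma^2 * int_0^t exp(-2 theta (t - s)) ds = sigma^2 * (1 - exp(-2 theta t)) / (2 theta).
With theta = 1/5, sigma = 6/5, x_0 = 2/5:
  E[X_t] = 2/5 * exp(-1/5 t) = 2*exp(-t/5)/5
  Var(X_t) = (6/5)^2 * (1 - exp(-2*1/5 t)) / (2 * 1/5) = 18/5 - 18*exp(-2*t/5)/5.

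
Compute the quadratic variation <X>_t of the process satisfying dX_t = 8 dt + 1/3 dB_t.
<X>_t = t/9

For an Itô process dX_t = a(t) dt + b(t) dB_t, the quadratic variation is <X>_t = int_0^t b(s)^2 ds (the drift term does not contribute). Here b(s) = 1/3, so
  b(s)^2 = 1/9.
Integrating from 0 to t:
  <X>_t = int_0^t (1/9) ds = t/9.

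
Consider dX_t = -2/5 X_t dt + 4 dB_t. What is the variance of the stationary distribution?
lim Var(X_t) = 20

The OU SDE dX = -theta X dt + sigma dB admits the integrating factor exp(theta t): d(exp(theta t) X_t) = sigma exp(theta t) dB_t. Integrating from 0 to t gives X_t = x_0 * exp(-theta t) + sigma * int_0^t exp(-theta (t-s)) dB_s for any initial x_0. The Itô integral has variance (by the Itô isometry) sigma^2 * int_0^t exp(-2 theta (t - s)) ds = sigma^2 * (1 - exp(-2 theta t)) / (2 theta), independent of x_0.
With theta = 2/5, sigma = 4:
  Var(X_t) = (4)^2 * (1 - exp(-2*2/5 t)) / (2 * 2/5) = 20 - 20*exp(-4*t/5).
As t -> infinity, exp(-2*2/5 t) -> 0, so the stationary variance is sigma^2 / (2 theta) = 20.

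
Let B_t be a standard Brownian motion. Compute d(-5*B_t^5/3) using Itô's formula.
d(-5*B_t^5/3) = (-50*B_t^3/3) dt + (-25*B_t^4/3) dB_t

Itô's formula for f(B_t) gives d f(B_t) = f'(B_t) dB_t + (1/2) f''(B_t) dt. Compute derivatives of f(x) = -5*x^5/3:
  f'(x)  = -25*x^4/3
  f''(x) = -100*x^3/3
Substitute x = B_t and multiply the f'' term by 1/2:
  drift     = (1/2) * (-100*x^3/3) evaluated at B_t = -50*B_t^3/3
  diffusion = (-25*x^4/3) evaluated at B_t = -25*B_t^4/3
Therefore d(-5*B_t^5/3) = (-50*B_t^3/3) dt + (-25*B_t^4/3) dB_t.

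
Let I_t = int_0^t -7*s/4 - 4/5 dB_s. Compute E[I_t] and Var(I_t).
E[I_t] = 0; Var(I_t) = t*(1225*t^2 + 1680*t + 768)/1200

The Itô integral of a deterministic integrand f(s) has mean 0 because each increment f(s) * (B_{s+ds} - B_s) has mean 0. By the Itô isometry:
  Var( int_0^t f(s) dB_s ) = E[ (int_0^t f(s) dB_s)^2 ] = int_0^t f(s)^2 ds.
Here f(s) = -7*s/4 - 4/5, so f(s)^2 = (35*s + 16)^2/400. Integrate:
  int_0^t ((35*s + 16)^2/400) ds = t*(1225*t^2 + 1680*t + 768)/1200.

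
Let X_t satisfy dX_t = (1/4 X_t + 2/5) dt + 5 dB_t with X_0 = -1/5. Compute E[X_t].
E[X_t] = 7*exp(t/4)/5 - 8/5

Taking expectations and using E[dB_t] = 0, the mean m(t) = E[X_t] satisfies the ODE m'(t) = a m(t) + b with m(0) = x_0. With a = 1/4, b = 2/5, x_0 = -1/5, the solution is
  m(t) = x_0 * exp(a t) + (b/a) * (exp(a t) - 1)
       = (-1/5) * exp((1/4) t) + ((2/5)/(1/4)) * (exp((1/4) t) - 1)
       = 7*exp(t/4)/5 - 8/5.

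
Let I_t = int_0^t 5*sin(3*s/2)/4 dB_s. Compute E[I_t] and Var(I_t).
E[I_t] = 0; Var(I_t) = 25*t/32 - 25*sin(3*t)/96

The Itô integral of a deterministic integrand f(s) has mean 0 because each increment f(s) * (B_{s+ds} - B_s) has mean 0. By the Itô isometry:
  Var( int_0^t f(s) dB_s ) = E[ (int_0^t f(s) dB_s)^2 ] = int_0^t f(s)^2 ds.
Here f(s) = 5*sin(3*s/2)/4, so f(s)^2 = 25*sin(3*s/2)^2/16. Integrate:
  int_0^t (25*sin(3*s/2)^2/16) ds = 25*t/32 - 25*sin(3*t)/96.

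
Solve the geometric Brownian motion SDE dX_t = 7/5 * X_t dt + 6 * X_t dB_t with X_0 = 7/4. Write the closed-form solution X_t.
X_t = 7/4 * exp((-83/5) * t + (6) * B_t)

For GBM dX = mu X dt + sigma X dB with X_0 = x_0, apply Itô to Y = log X: dY = (mu - sigma^2/2) dt + sigma dB, so Y_t = log(x_0) + (mu - sigma^2/2) t + sigma B_t and hence X_t = x_0 * exp((mu - sigma^2/2) t + sigma B_t).
With mu = 7/5, sigma = 6, x_0 = 7/4, this gives:
  X_t = 7/4 * exp((-83/5) * t + (6) * B_t).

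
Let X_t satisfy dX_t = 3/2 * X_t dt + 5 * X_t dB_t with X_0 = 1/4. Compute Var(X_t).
Var(X_t) = (exp(25*t) - 1)*exp(3*t)/16

For GBM dX = mu X dt + sigma X dB with X_0 = x_0, apply Itô to Y = log X: dY = (mu - sigma^2/2) dt + sigma dB, so Y_t = log(x_0) + (mu - sigma^2/2) t + sigma B_t and hence X_t = x_0 * exp((mu - sigma^2/2) t + sigma B_t).
With mu = 3/2, sigma = 5, x_0 = 1/4, this gives:
  X_t = 1/4 * exp((-11) * t + (5) * B_t).
Since sigma*B_t ~ Normal(0, sigma^2 t), E[exp(sigma*B_t)] = exp(sigma^2 t / 2); so E[X_t] = x_0 * exp((mu - sigma^2/2) t) * exp(sigma^2 t / 2) = x_0 * exp(mu t) = exp(3*t/2)/4.
Var(X_t) = E[X_t^2] - (E[X_t])^2 = x_0^2 * exp(2 mu t) * (exp(sigma^2 t) - 1) = (exp(25*t) - 1)*exp(3*t)/16.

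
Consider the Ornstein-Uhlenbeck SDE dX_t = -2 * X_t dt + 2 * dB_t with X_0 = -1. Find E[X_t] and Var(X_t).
E[X_t] = -exp(-2*t); Var(X_t) = 1 - exp(-4*t)

The OU SDE dX = -theta X dt + sigma dB admits the integrating factor exp(theta t): d(exp(theta t) X_t) = sigma exp(theta t) dB_t. Integrating from 0 to t:
  X_t = x_0 * exp(-theta t) + sigma * int_0^t exp(-theta (t-s)) dB_s.
The Itô integral has mean 0 and (by the Itô isometry) variance sigma^2 * int_0^t exp(-2 theta (t - s)) ds = sigma^2 * (1 - exp(-2 theta t)) / (2 theta).
With theta = 2, sigma = 2, x_0 = -1:
  E[X_t] = -1 * exp(-2 t) = -exp(-2*t)
  Var(X_t) = (2)^2 * (1 - exp(-2*2 t)) / (2 * 2) = 1 - exp(-4*t).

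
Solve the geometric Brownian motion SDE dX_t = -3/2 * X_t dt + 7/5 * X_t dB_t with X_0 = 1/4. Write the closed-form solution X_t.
X_t = 1/4 * exp((-62/25) * t + (7/5) * B_t)

For GBM dX = mu X dt + sigma X dB with X_0 = x_0, apply Itô to Y = log X: dY = (mu - sigma^2/2) dt + sigma dB, so Y_t = log(x_0) + (mu - sigma^2/2) t + sigma B_t and hence X_t = x_0 * exp((mu - sigma^2/2) t + sigma B_t).
With mu = -3/2, sigma = 7/5, x_0 = 1/4, this gives:
  X_t = 1/4 * exp((-62/25) * t + (7/5) * B_t).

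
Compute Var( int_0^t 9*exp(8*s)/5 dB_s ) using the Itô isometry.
Var = 81*exp(16*t)/400 - 81/400

The Itô integral of a deterministic integrand f(s) has mean 0 because each increment f(s) * (B_{s+ds} - B_s) has mean 0. By the Itô isometry:
  Var( int_0^t f(s) dB_s ) = E[ (int_0^t f(s) dB_s)^2 ] = int_0^t f(s)^2 ds.
Here f(s) = 9*exp(8*s)/5, so f(s)^2 = 81*exp(16*s)/25. Integrate:
  int_0^t (81*exp(16*s)/25) ds = 81*exp(16*t)/400 - 81/400.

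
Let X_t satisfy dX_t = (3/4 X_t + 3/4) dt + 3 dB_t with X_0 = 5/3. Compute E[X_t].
E[X_t] = 8*exp(3*t/4)/3 - 1

Taking expectations and using E[dB_t] = 0, the mean m(t) = E[X_t] satisfies the ODE m'(t) = a m(t) + b with m(0) = x_0. With a = 3/4, b = 3/4, x_0 = 5/3, the solution is
  m(t) = x_0 * exp(a t) + (b/a) * (exp(a t) - 1)
       = (5/3) * exp((3/4) t) + ((3/4)/(3/4)) * (exp((3/4) t) - 1)
       = 8*exp(3*t/4)/3 - 1.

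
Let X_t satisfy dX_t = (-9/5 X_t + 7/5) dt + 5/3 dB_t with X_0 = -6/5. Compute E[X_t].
E[X_t] = 7/9 - 89*exp(-9*t/5)/45

Taking expectations and using E[dB_t] = 0, the mean m(t) = E[X_t] satisfies the ODE m'(t) = a m(t) + b with m(0) = x_0. With a = -9/5, b = 7/5, x_0 = -6/5, the solution is
  m(t) = x_0 * exp(a t) + (b/a) * (exp(a t) - 1)
       = (-6/5) * exp((-9/5) t) + ((7/5)/(-9/5)) * (exp((-9/5) t) - 1)
       = 7/9 - 89*exp(-9*t/5)/45.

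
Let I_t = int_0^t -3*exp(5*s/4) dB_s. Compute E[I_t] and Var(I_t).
E[I_t] = 0; Var(I_t) = 18*exp(5*t/2)/5 - 18/5

The Itô integral of a deterministic integrand f(s) has mean 0 because each increment f(s) * (B_{s+ds} - B_s) has mean 0. By the Itô isometry:
  Var( int_0^t f(s) dB_s ) = E[ (int_0^t f(s) dB_s)^2 ] = int_0^t f(s)^2 ds.
Here f(s) = -3*exp(5*s/4), so f(s)^2 = 9*exp(5*s/2). Integrate:
  int_0^t (9*exp(5*s/2)) ds = 18*exp(5*t/2)/5 - 18/5.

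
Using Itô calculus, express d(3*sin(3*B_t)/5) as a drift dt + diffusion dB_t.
d(3*sin(3*B_t)/5) = (-27*sin(3*B_t)/10) dt + (9*cos(3*B_t)/5) dB_t

Itô's formula for f(B_t) gives d f(B_t) = f'(B_t) dB_t + (1/2) f''(B_t) dt. Compute derivatives of f(x) = 3*sin(3*x)/5:
  f'(x)  = 9*cos(3*x)/5
  f''(x) = -27*sin(3*x)/5
Substitute x = B_t and multiply the f'' term by 1/2:
  drift     = (1/2) * (-27*sin(3*x)/5) evaluated at B_t = -27*sin(3*B_t)/10
  diffusion = (9*cos(3*x)/5) evaluated at B_t = 9*cos(3*B_t)/5
Therefore d(3*sin(3*B_t)/5) = (-27*sin(3*B_t)/10) dt + (9*cos(3*B_t)/5) dB_t.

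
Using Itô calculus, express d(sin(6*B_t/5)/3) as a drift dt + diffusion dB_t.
d(sin(6*B_t/5)/3) = (-6*sin(6*B_t/5)/25) dt + (2*cos(6*B_t/5)/5) dB_t

Itô's formula for f(B_t) gives d f(B_t) = f'(B_t) dB_t + (1/2) f''(B_t) dt. Compute derivatives of f(x) = sin(6*x/5)/3:
  f'(x)  = 2*cos(6*x/5)/5
  f''(x) = -12*sin(6*x/5)/25
Substitute x = B_t and multiply the f'' term by 1/2:
  drift     = (1/2) * (-12*sin(6*x/5)/25) evaluated at B_t = -6*sin(6*B_t/5)/25
  diffusion = (2*cos(6*x/5)/5) evaluated at B_t = 2*cos(6*B_t/5)/5
Therefore d(sin(6*B_t/5)/3) = (-6*sin(6*B_t/5)/25) dt + (2*cos(6*B_t/5)/5) dB_t.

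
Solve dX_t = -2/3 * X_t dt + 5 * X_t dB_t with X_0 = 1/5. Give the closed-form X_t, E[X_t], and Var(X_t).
X_t = 1/5 * exp((-79/6) t + (5) B_t); E[X_t] = exp(-2*t/3)/5; Var(X_t) = (exp(25*t) - 1)*exp(-4*t/3)/25

For GBM dX = mu X dt + sigma X dB with X_0 = x_0, apply Itô to Y = log X: dY = (mu - sigma^2/2) dt + sigma dB, so Y_t = log(x_0) + (mu - sigma^2/2) t + sigma B_t and hence X_t = x_0 * exp((mu - sigma^2/2) t + sigma B_t).
With mu = -2/3, sigma = 5, x_0 = 1/5, this gives:
  X_t = 1/5 * exp((-79/6) * t + (5) * B_t).
Since sigma*B_t ~ Normal(0, sigma^2 t), E[exp(sigma*B_t)] = exp(sigma^2 t / 2); so E[X_t] = x_0 * exp((mu - sigma^2/2) t) * exp(sigma^2 t / 2) = x_0 * exp(mu t) = exp(-2*t/3)/5.
Var(X_t) = E[X_t^2] - (E[X_t])^2 = x_0^2 * exp(2 mu t) * (exp(sigma^2 t) - 1) = (exp(25*t) - 1)*exp(-4*t/3)/25.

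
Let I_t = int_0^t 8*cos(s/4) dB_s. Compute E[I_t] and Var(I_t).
E[I_t] = 0; Var(I_t) = 32*t + 64*sin(t/2)

The Itô integral of a deterministic integrand f(s) has mean 0 because each increment f(s) * (B_{s+ds} - B_s) has mean 0. By the Itô isometry:
  Var( int_0^t f(s) dB_s ) = E[ (int_0^t f(s) dB_s)^2 ] = int_0^t f(s)^2 ds.
Here f(s) = 8*cos(s/4), so f(s)^2 = 64*cos(s/4)^2. Integrate:
  int_0^t (64*cos(s/4)^2) ds = 32*t + 64*sin(t/2).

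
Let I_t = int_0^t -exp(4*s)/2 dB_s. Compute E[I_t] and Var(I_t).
E[I_t] = 0; Var(I_t) = exp(8*t)/32 - 1/32

The Itô integral of a deterministic integrand f(s) has mean 0 because each increment f(s) * (B_{s+ds} - B_s) has mean 0. By the Itô isometry:
  Var( int_0^t f(s) dB_s ) = E[ (int_0^t f(s) dB_s)^2 ] = int_0^t f(s)^2 ds.
Here f(s) = -exp(4*s)/2, so f(s)^2 = exp(8*s)/4. Integrate:
  int_0^t (exp(8*s)/4) ds = exp(8*t)/32 - 1/32.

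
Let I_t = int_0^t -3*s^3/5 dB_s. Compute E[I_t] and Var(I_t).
E[I_t] = 0; Var(I_t) = 9*t^7/175

The Itô integral of a deterministic integrand f(s) has mean 0 because each increment f(s) * (B_{s+ds} - B_s) has mean 0. By the Itô isometry:
  Var( int_0^t f(s) dB_s ) = E[ (int_0^t f(s) dB_s)^2 ] = int_0^t f(s)^2 ds.
Here f(s) = -3*s^3/5, so f(s)^2 = 9*s^6/25. Integrate:
  int_0^t (9*s^6/25) ds = 9*t^7/175.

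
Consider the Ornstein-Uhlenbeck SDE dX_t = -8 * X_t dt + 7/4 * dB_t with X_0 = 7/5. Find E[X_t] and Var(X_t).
E[X_t] = 7*exp(-8*t)/5; Var(X_t) = 49/256 - 49*exp(-16*t)/256

The OU SDE dX = -theta X dt + sigma dB admits the integrating factor exp(theta t): d(exp(theta t) X_t) = sigma exp(theta t) dB_t. Integrating from 0 to t:
  X_t = x_0 * exp(-theta t) + sigma * int_0^t exp(-theta (t-s)) dB_s.
The Itô integral has mean 0 and (by the Itô isometry) variance sigma^2 * int_0^t exp(-2 theta (t - s)) ds = sigma^2 * (1 - exp(-2 theta t)) / (2 theta).
With theta = 8, sigma = 7/4, x_0 = 7/5:
  E[X_t] = 7/5 * exp(-8 t) = 7*exp(-8*t)/5
  Var(X_t) = (7/4)^2 * (1 - exp(-2*8 t)) / (2 * 8) = 49/256 - 49*exp(-16*t)/256.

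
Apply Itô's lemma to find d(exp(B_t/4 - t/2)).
d(exp(B_t/4 - t/2)) = (-15*exp(B_t/4 - t/2)/32) dt + (exp(B_t/4 - t/2)/4) dB_t

Itô's formula for f(t, x): d f(t, B_t) = (f_t + (1/2) f_xx) dt + f_x dB_t. Compute partials of f(t, x) = exp(-t/2 + x/4):
  f_t(t,x)  = -exp(-t/2 + x/4)/2
  f_x(t,x)  = exp(-t/2 + x/4)/4
  f_xx(t,x) = exp(-t/2 + x/4)/16
Assemble drift = f_t + (1/2) f_xx = -15*exp(-t/2 + x/4)/32 and diffusion = f_x = exp(-t/2 + x/4)/4. Substituting x = B_t:
  d(exp(B_t/4 - t/2)) = (-15*exp(B_t/4 - t/2)/32) dt + (exp(B_t/4 - t/2)/4) dB_t.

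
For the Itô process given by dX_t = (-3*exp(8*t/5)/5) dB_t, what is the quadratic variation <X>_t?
<X>_t = 9*exp(16*t/5)/80 - 9/80

For an Itô process dX_t = a(t) dt + b(t) dB_t, the quadratic variation is <X>_t = int_0^t b(s)^2 ds (the drift term does not contribute). Here b(s) = -3*exp(8*s/5)/5, so
  b(s)^2 = 9*exp(16*s/5)/25.
Integrating from 0 to t:
  <X>_t = int_0^t (9*exp(16*s/5)/25) ds = 9*exp(16*t/5)/80 - 9/80.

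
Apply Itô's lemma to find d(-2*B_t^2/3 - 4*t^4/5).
d(-2*B_t^2/3 - 4*t^4/5) = (-16*t^3/5 - 2/3) dt + (-4*B_t/3) dB_t

Itô's formula for f(t, x): d f(t, B_t) = (f_t + (1/2) f_xx) dt + f_x dB_t. Compute partials of f(t, x) = -4*t^4/5 - 2*x^2/3:
  f_t(t,x)  = -16*t^3/5
  f_x(t,x)  = -4*x/3
  f_xx(t,x) = -4/3
Assemble drift = f_t + (1/2) f_xx = -16*t^3/5 - 2/3 and diffusion = f_x = -4*x/3. Substituting x = B_t:
  d(-2*B_t^2/3 - 4*t^4/5) = (-16*t^3/5 - 2/3) dt + (-4*B_t/3) dB_t.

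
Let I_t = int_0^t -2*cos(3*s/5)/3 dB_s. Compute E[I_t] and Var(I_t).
E[I_t] = 0; Var(I_t) = 2*t/9 + 5*sin(6*t/5)/27

The Itô integral of a deterministic integrand f(s) has mean 0 because each increment f(s) * (B_{s+ds} - B_s) has mean 0. By the Itô isometry:
  Var( int_0^t f(s) dB_s ) = E[ (int_0^t f(s) dB_s)^2 ] = int_0^t f(s)^2 ds.
Here f(s) = -2*cos(3*s/5)/3, so f(s)^2 = 4*cos(3*s/5)^2/9. Integrate:
  int_0^t (4*cos(3*s/5)^2/9) ds = 2*t/9 + 5*sin(6*t/5)/27.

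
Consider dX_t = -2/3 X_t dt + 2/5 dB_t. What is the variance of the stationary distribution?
lim Var(X_t) = 3/25

The OU SDE dX = -theta X dt + sigma dB admits the integrating factor exp(theta t): d(exp(theta t) X_t) = sigma exp(theta t) dB_t. Integrating from 0 to t gives X_t = x_0 * exp(-theta t) + sigma * int_0^t exp(-theta (t-s)) dB_s for any initial x_0. The Itô integral has variance (by the Itô isometry) sigma^2 * int_0^t exp(-2 theta (t - s)) ds = sigma^2 * (1 - exp(-2 theta t)) / (2 theta), independent of x_0.
With theta = 2/3, sigma = 2/5:
  Var(X_t) = (2/5)^2 * (1 - exp(-2*2/3 t)) / (2 * 2/3) = 3/25 - 3*exp(-4*t/3)/25.
As t -> infinity, exp(-2*2/3 t) -> 0, so the stationary variance is sigma^2 / (2 theta) = 3/25.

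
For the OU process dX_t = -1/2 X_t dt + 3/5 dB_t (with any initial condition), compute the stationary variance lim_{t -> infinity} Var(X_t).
lim Var(X_t) = 9/25

The OU SDE dX = -theta X dt + sigma dB admits the integrating factor exp(theta t): d(exp(theta t) X_t) = sigma exp(theta t) dB_t. Integrating from 0 to t gives X_t = x_0 * exp(-theta t) + sigma * int_0^t exp(-theta (t-s)) dB_s for any initial x_0. The Itô integral has variance (by the Itô isometry) sigma^2 * int_0^t exp(-2 theta (t - s)) ds = sigma^2 * (1 - exp(-2 theta t)) / (2 theta), independent of x_0.
With theta = 1/2, sigma = 3/5:
  Var(X_t) = (3/5)^2 * (1 - exp(-2*1/2 t)) / (2 * 1/2) = 9/25 - 9*exp(-t)/25.
As t -> infinity, exp(-2*1/2 t) -> 0, so the stationary variance is sigma^2 / (2 theta) = 9/25.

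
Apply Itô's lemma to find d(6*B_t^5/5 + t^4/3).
d(6*B_t^5/5 + t^4/3) = (12*B_t^3 + 4*t^3/3) dt + (6*B_t^4) dB_t

Itô's formula for f(t, x): d f(t, B_t) = (f_t + (1/2) f_xx) dt + f_x dB_t. Compute partials of f(t, x) = t^4/3 + 6*x^5/5:
  f_t(t,x)  = 4*t^3/3
  f_x(t,x)  = 6*x^4
  f_xx(t,x) = 24*x^3
Assemble drift = f_t + (1/2) f_xx = 4*t^3/3 + 12*x^3 and diffusion = f_x = 6*x^4. Substituting x = B_t:
  d(6*B_t^5/5 + t^4/3) = (12*B_t^3 + 4*t^3/3) dt + (6*B_t^4) dB_t.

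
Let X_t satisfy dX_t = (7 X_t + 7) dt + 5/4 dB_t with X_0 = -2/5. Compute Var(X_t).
Var(X_t) = 25*exp(14*t)/224 - 25/224

The variance V(t) = Var(X_t) satisfies V'(t) = 2 a V(t) + c^2 with V(0) = 0 (drift coefficient is linear in X, diffusion is constant). With a = 7, c = 5/4, the solution is
  V(t) = (c^2 / (2 a)) * (exp(2 a t) - 1)
       = ((5/4)^2 / (2*7)) * (exp(14 t) - 1)
       = 25*exp(14*t)/224 - 25/224.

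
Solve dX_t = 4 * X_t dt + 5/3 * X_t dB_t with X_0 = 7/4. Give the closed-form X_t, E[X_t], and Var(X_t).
X_t = 7/4 * exp((47/18) t + (5/3) B_t); E[X_t] = 7*exp(4*t)/4; Var(X_t) = 49*(exp(25*t/9) - 1)*exp(8*t)/16

For GBM dX = mu X dt + sigma X dB with X_0 = x_0, apply Itô to Y = log X: dY = (mu - sigma^2/2) dt + sigma dB, so Y_t = log(x_0) + (mu - sigma^2/2) t + sigma B_t and hence X_t = x_0 * exp((mu - sigma^2/2) t + sigma B_t).
With mu = 4, sigma = 5/3, x_0 = 7/4, this gives:
  X_t = 7/4 * exp((47/18) * t + (5/3) * B_t).
Since sigma*B_t ~ Normal(0, sigma^2 t), E[exp(sigma*B_t)] = exp(sigma^2 t / 2); so E[X_t] = x_0 * exp((mu - sigma^2/2) t) * exp(sigma^2 t / 2) = x_0 * exp(mu t) = 7*exp(4*t)/4.
Var(X_t) = E[X_t^2] - (E[X_t])^2 = x_0^2 * exp(2 mu t) * (exp(sigma^2 t) - 1) = 49*(exp(25*t/9) - 1)*exp(8*t)/16.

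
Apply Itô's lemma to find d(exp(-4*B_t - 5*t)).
d(exp(-4*B_t - 5*t)) = (3*exp(-4*B_t - 5*t)) dt + (-4*exp(-4*B_t - 5*t)) dB_t

Itô's formula for f(t, x): d f(t, B_t) = (f_t + (1/2) f_xx) dt + f_x dB_t. Compute partials of f(t, x) = exp(-5*t - 4*x):
  f_t(t,x)  = -5*exp(-5*t - 4*x)
  f_x(t,x)  = -4*exp(-5*t - 4*x)
  f_xx(t,x) = 16*exp(-5*t - 4*x)
Assemble drift = f_t + (1/2) f_xx = 3*exp(-5*t - 4*x) and diffusion = f_x = -4*exp(-5*t - 4*x). Substituting x = B_t:
  d(exp(-4*B_t - 5*t)) = (3*exp(-4*B_t - 5*t)) dt + (-4*exp(-4*B_t - 5*t)) dB_t.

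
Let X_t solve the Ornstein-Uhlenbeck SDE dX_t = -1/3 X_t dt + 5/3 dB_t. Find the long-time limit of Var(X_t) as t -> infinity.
lim Var(X_t) = 25/6

The OU SDE dX = -theta X dt + sigma dB admits the integrating factor exp(theta t): d(exp(theta t) X_t) = sigma exp(theta t) dB_t. Integrating from 0 to t gives X_t = x_0 * exp(-theta t) + sigma * int_0^t exp(-theta (t-s)) dB_s for any initial x_0. The Itô integral has variance (by the Itô isometry) sigma^2 * int_0^t exp(-2 theta (t - s)) ds = sigma^2 * (1 - exp(-2 theta t)) / (2 theta), independent of x_0.
With theta = 1/3, sigma = 5/3:
  Var(X_t) = (5/3)^2 * (1 - exp(-2*1/3 t)) / (2 * 1/3) = 25/6 - 25*exp(-2*t/3)/6.
As t -> infinity, exp(-2*1/3 t) -> 0, so the stationary variance is sigma^2 / (2 theta) = 25/6.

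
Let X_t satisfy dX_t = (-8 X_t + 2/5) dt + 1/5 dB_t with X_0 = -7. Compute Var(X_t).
Var(X_t) = 1/400 - exp(-16*t)/400

The variance V(t) = Var(X_t) satisfies V'(t) = 2 a V(t) + c^2 with V(0) = 0 (drift coefficient is linear in X, diffusion is constant). With a = -8, c = 1/5, the solution is
  V(t) = (c^2 / (2 a)) * (exp(2 a t) - 1)
       = ((1/5)^2 / (2*(-8))) * (exp((-16) t) - 1)
       = 1/400 - exp(-16*t)/400.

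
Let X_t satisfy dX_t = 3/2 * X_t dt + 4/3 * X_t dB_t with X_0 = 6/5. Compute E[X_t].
E[X_t] = 6*exp(3*t/2)/5

For GBM dX = mu X dt + sigma X dB with X_0 = x_0, apply Itô to Y = log X: dY = (mu - sigma^2/2) dt + sigma dB, so Y_t = log(x_0) + (mu - sigma^2/2) t + sigma B_t and hence X_t = x_0 * exp((mu - sigma^2/2) t + sigma B_t).
With mu = 3/2, sigma = 4/3, x_0 = 6/5, this gives:
  X_t = 6/5 * exp((11/18) * t + (4/3) * B_t).
Since sigma*B_t ~ Normal(0, sigma^2 t), E[exp(sigma*B_t)] = exp(sigma^2 t / 2); so E[X_t] = x_0 * exp((mu - sigma^2/2) t) * exp(sigma^2 t / 2) = x_0 * exp(mu t) = 6*exp(3*t/2)/5.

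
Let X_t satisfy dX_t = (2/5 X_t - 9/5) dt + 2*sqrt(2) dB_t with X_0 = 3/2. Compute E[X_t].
E[X_t] = 9/2 - 3*exp(2*t/5)

Taking expectations and using E[dB_t] = 0, the mean m(t) = E[X_t] satisfies the ODE m'(t) = a m(t) + b with m(0) = x_0. With a = 2/5, b = -9/5, x_0 = 3/2, the solution is
  m(t) = x_0 * exp(a t) + (b/a) * (exp(a t) - 1)
       = (3/2) * exp((2/5) t) + ((-9/5)/(2/5)) * (exp((2/5) t) - 1)
       = 9/2 - 3*exp(2*t/5).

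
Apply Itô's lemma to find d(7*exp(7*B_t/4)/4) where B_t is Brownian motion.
d(7*exp(7*B_t/4)/4) = (343*exp(7*B_t/4)/128) dt + (49*exp(7*B_t/4)/16) dB_t

Itô's formula for f(B_t) gives d f(B_t) = f'(B_t) dB_t + (1/2) f''(B_t) dt. Compute derivatives of f(x) = 7*exp(7*x/4)/4:
  f'(x)  = 49*exp(7*x/4)/16
  f''(x) = 343*exp(7*x/4)/64
Substitute x = B_t and multiply the f'' term by 1/2:
  drift     = (1/2) * (343*exp(7*x/4)/64) evaluated at B_t = 343*exp(7*B_t/4)/128
  diffusion = (49*exp(7*x/4)/16) evaluated at B_t = 49*exp(7*B_t/4)/16
Therefore d(7*exp(7*B_t/4)/4) = (343*exp(7*B_t/4)/128) dt + (49*exp(7*B_t/4)/16) dB_t.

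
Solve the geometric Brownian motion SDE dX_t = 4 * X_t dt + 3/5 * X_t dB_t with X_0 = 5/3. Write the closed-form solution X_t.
X_t = 5/3 * exp((191/50) * t + (3/5) * B_t)

For GBM dX = mu X dt + sigma X dB with X_0 = x_0, apply Itô to Y = log X: dY = (mu - sigma^2/2) dt + sigma dB, so Y_t = log(x_0) + (mu - sigma^2/2) t + sigma B_t and hence X_t = x_0 * exp((mu - sigma^2/2) t + sigma B_t).
With mu = 4, sigma = 3/5, x_0 = 5/3, this gives:
  X_t = 5/3 * exp((191/50) * t + (3/5) * B_t).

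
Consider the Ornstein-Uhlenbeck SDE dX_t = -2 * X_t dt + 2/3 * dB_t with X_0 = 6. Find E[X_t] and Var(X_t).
E[X_t] = 6*exp(-2*t); Var(X_t) = 1/9 - exp(-4*t)/9

The OU SDE dX = -theta X dt + sigma dB admits the integrating factor exp(theta t): d(exp(theta t) X_t) = sigma exp(theta t) dB_t. Integrating from 0 to t:
  X_t = x_0 * exp(-theta t) + sigma * int_0^t exp(-theta (t-s)) dB_s.
The Itô integral has mean 0 and (by the Itô isometry) variance sigma^2 * int_0^t exp(-2 theta (t - s)) ds = sigma^2 * (1 - exp(-2 theta t)) / (2 theta).
With theta = 2, sigma = 2/3, x_0 = 6:
  E[X_t] = 6 * exp(-2 t) = 6*exp(-2*t)
  Var(X_t) = (2/3)^2 * (1 - exp(-2*2 t)) / (2 * 2) = 1/9 - exp(-4*t)/9.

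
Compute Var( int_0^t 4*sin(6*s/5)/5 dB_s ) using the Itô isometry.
Var = 8*t/25 - 2*sin(12*t/5)/15

The Itô integral of a deterministic integrand f(s) has mean 0 because each increment f(s) * (B_{s+ds} - B_s) has mean 0. By the Itô isometry:
  Var( int_0^t f(s) dB_s ) = E[ (int_0^t f(s) dB_s)^2 ] = int_0^t f(s)^2 ds.
Here f(s) = 4*sin(6*s/5)/5, so f(s)^2 = 16*sin(6*s/5)^2/25. Integrate:
  int_0^t (16*sin(6*s/5)^2/25) ds = 8*t/25 - 2*sin(12*t/5)/15.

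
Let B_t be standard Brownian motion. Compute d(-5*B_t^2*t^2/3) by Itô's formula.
d(-5*B_t^2*t^2/3) = (5*t*(-2*B_t^2 - t)/3) dt + (-10*B_t*t^2/3) dB_t

Itô's formula for f(t, x): d f(t, B_t) = (f_t + (1/2) f_xx) dt + f_x dB_t. Compute partials of f(t, x) = -5*t^2*x^2/3:
  f_t(t,x)  = -10*t*x^2/3
  f_x(t,x)  = -10*t^2*x/3
  f_xx(t,x) = -10*t^2/3
Assemble drift = f_t + (1/2) f_xx = 5*t*(-t - 2*x^2)/3 and diffusion = f_x = -10*t^2*x/3. Substituting x = B_t:
  d(-5*B_t^2*t^2/3) = (5*t*(-2*B_t^2 - t)/3) dt + (-10*B_t*t^2/3) dB_t.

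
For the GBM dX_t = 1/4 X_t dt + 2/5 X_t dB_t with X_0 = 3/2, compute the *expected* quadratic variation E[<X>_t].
E[<X>_t] = 6*exp(33*t/50)/11 - 6/11

<X>_t = int_0^t ((2/5) * X_s)^2 ds. Taking expectation inside the integral: E[<X>_t] = (2/5)^2 * int_0^t E[X_s^2] ds. For GBM, E[X_s^2] = x_0^2 * exp((2 mu + sigma^2) s). Integrating:
  E[<X>_t] = (2/5)^2 * (3/2)^2 * (exp((2*(1/4) + (2/5)^2) t) - 1) / (2*(1/4) + (2/5)^2)
           = (2/5)^2 * (3/2)^2 * (exp((33/50) t) - 1) / (33/50) = 6*exp(33*t/50)/11 - 6/11.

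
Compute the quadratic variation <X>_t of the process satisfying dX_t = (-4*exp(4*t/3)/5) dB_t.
<X>_t = 6*exp(8*t/3)/25 - 6/25

For an Itô process dX_t = a(t) dt + b(t) dB_t, the quadratic variation is <X>_t = int_0^t b(s)^2 ds (the drift term does not contribute). Here b(s) = -4*exp(4*s/3)/5, so
  b(s)^2 = 16*exp(8*s/3)/25.
Integrating from 0 to t:
  <X>_t = int_0^t (16*exp(8*s/3)/25) ds = 6*exp(8*t/3)/25 - 6/25.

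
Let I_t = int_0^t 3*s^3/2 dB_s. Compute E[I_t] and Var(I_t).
E[I_t] = 0; Var(I_t) = 9*t^7/28

The Itô integral of a deterministic integrand f(s) has mean 0 because each increment f(s) * (B_{s+ds} - B_s) has mean 0. By the Itô isometry:
  Var( int_0^t f(s) dB_s ) = E[ (int_0^t f(s) dB_s)^2 ] = int_0^t f(s)^2 ds.
Here f(s) = 3*s^3/2, so f(s)^2 = 9*s^6/4. Integrate:
  int_0^t (9*s^6/4) ds = 9*t^7/28.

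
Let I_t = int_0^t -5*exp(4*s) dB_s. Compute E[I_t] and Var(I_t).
E[I_t] = 0; Var(I_t) = 25*exp(8*t)/8 - 25/8

The Itô integral of a deterministic integrand f(s) has mean 0 because each increment f(s) * (B_{s+ds} - B_s) has mean 0. By the Itô isometry:
  Var( int_0^t f(s) dB_s ) = E[ (int_0^t f(s) dB_s)^2 ] = int_0^t f(s)^2 ds.
Here f(s) = -5*exp(4*s), so f(s)^2 = 25*exp(8*s). Integrate:
  int_0^t (25*exp(8*s)) ds = 25*exp(8*t)/8 - 25/8.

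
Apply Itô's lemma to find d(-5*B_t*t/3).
d(-5*B_t*t/3) = (-5*B_t/3) dt + (-5*t/3) dB_t

Itô's formula for f(t, x): d f(t, B_t) = (f_t + (1/2) f_xx) dt + f_x dB_t. Compute partials of f(t, x) = -5*t*x/3:
  f_t(t,x)  = -5*x/3
  f_x(t,x)  = -5*t/3
  f_xx(t,x) = 0
Assemble drift = f_t + (1/2) f_xx = -5*x/3 and diffusion = f_x = -5*t/3. Substituting x = B_t:
  d(-5*B_t*t/3) = (-5*B_t/3) dt + (-5*t/3) dB_t.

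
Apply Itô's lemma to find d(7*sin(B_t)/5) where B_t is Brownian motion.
d(7*sin(B_t)/5) = (-7*sin(B_t)/10) dt + (7*cos(B_t)/5) dB_t

Itô's formula for f(B_t) gives d f(B_t) = f'(B_t) dB_t + (1/2) f''(B_t) dt. Compute derivatives of f(x) = 7*sin(x)/5:
  f'(x)  = 7*cos(x)/5
  f''(x) = -7*sin(x)/5
Substitute x = B_t and multiply the f'' term by 1/2:
  drift     = (1/2) * (-7*sin(x)/5) evaluated at B_t = -7*sin(B_t)/10
  diffusion = (7*cos(x)/5) evaluated at B_t = 7*cos(B_t)/5
Therefore d(7*sin(B_t)/5) = (-7*sin(B_t)/10) dt + (7*cos(B_t)/5) dB_t.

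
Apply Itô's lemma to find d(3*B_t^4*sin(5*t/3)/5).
d(3*B_t^4*sin(5*t/3)/5) = (B_t^2*(B_t^2*cos(5*t/3) + 18*sin(5*t/3)/5)) dt + (12*B_t^3*sin(5*t/3)/5) dB_t

Itô's formula for f(t, x): d f(t, B_t) = (f_t + (1/2) f_xx) dt + f_x dB_t. Compute partials of f(t, x) = 3*x^4*sin(5*t/3)/5:
  f_t(t,x)  = x^4*cos(5*t/3)
  f_x(t,x)  = 12*x^3*sin(5*t/3)/5
  f_xx(t,x) = 36*x^2*sin(5*t/3)/5
Assemble drift = f_t + (1/2) f_xx = x^2*(x^2*cos(5*t/3) + 18*sin(5*t/3)/5) and diffusion = f_x = 12*x^3*sin(5*t/3)/5. Substituting x = B_t:
  d(3*B_t^4*sin(5*t/3)/5) = (B_t^2*(B_t^2*cos(5*t/3) + 18*sin(5*t/3)/5)) dt + (12*B_t^3*sin(5*t/3)/5) dB_t.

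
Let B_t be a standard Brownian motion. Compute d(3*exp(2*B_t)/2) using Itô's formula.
d(3*exp(2*B_t)/2) = (3*exp(2*B_t)) dt + (3*exp(2*B_t)) dB_t

Itô's formula for f(B_t) gives d f(B_t) = f'(B_t) dB_t + (1/2) f''(B_t) dt. Compute derivatives of f(x) = 3*exp(2*x)/2:
  f'(x)  = 3*exp(2*x)
  f''(x) = 6*exp(2*x)
Substitute x = B_t and multiply the f'' term by 1/2:
  drift     = (1/2) * (6*exp(2*x)) evaluated at B_t = 3*exp(2*B_t)
  diffusion = (3*exp(2*x)) evaluated at B_t = 3*exp(2*B_t)
Therefore d(3*exp(2*B_t)/2) = (3*exp(2*B_t)) dt + (3*exp(2*B_t)) dB_t.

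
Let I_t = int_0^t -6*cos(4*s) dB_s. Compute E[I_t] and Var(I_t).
E[I_t] = 0; Var(I_t) = 18*t + 9*sin(4*t)*cos(4*t)/2

The Itô integral of a deterministic integrand f(s) has mean 0 because each increment f(s) * (B_{s+ds} - B_s) has mean 0. By the Itô isometry:
  Var( int_0^t f(s) dB_s ) = E[ (int_0^t f(s) dB_s)^2 ] = int_0^t f(s)^2 ds.
Here f(s) = -6*cos(4*s), so f(s)^2 = 36*cos(4*s)^2. Integrate:
  int_0^t (36*cos(4*s)^2) ds = 18*t + 9*sin(4*t)*cos(4*t)/2.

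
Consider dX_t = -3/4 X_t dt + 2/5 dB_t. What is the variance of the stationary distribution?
lim Var(X_t) = 8/75

The OU SDE dX = -theta X dt + sigma dB admits the integrating factor exp(theta t): d(exp(theta t) X_t) = sigma exp(theta t) dB_t. Integrating from 0 to t gives X_t = x_0 * exp(-theta t) + sigma * int_0^t exp(-theta (t-s)) dB_s for any initial x_0. The Itô integral has variance (by the Itô isometry) sigma^2 * int_0^t exp(-2 theta (t - s)) ds = sigma^2 * (1 - exp(-2 theta t)) / (2 theta), independent of x_0.
With theta = 3/4, sigma = 2/5:
  Var(X_t) = (2/5)^2 * (1 - exp(-2*3/4 t)) / (2 * 3/4) = 8/75 - 8*exp(-3*t/2)/75.
As t -> infinity, exp(-2*3/4 t) -> 0, so the stationary variance is sigma^2 / (2 theta) = 8/75.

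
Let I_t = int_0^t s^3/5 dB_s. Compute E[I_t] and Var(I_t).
E[I_t] = 0; Var(I_t) = t^7/175

The Itô integral of a deterministic integrand f(s) has mean 0 because each increment f(s) * (B_{s+ds} - B_s) has mean 0. By the Itô isometry:
  Var( int_0^t f(s) dB_s ) = E[ (int_0^t f(s) dB_s)^2 ] = int_0^t f(s)^2 ds.
Here f(s) = s^3/5, so f(s)^2 = s^6/25. Integrate:
  int_0^t (s^6/25) ds = t^7/175.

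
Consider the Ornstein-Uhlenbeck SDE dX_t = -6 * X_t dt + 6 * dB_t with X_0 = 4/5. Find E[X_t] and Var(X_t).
E[X_t] = 4*exp(-6*t)/5; Var(X_t) = 3 - 3*exp(-12*t)

The OU SDE dX = -theta X dt + sigma dB admits the integrating factor exp(theta t): d(exp(theta t) X_t) = sigma exp(theta t) dB_t. Integrating from 0 to t:
  X_t = x_0 * exp(-theta t) + sigma * int_0^t exp(-theta (t-s)) dB_s.
The Itô integral has mean 0 and (by the Itô isometry) variance sigma^2 * int_0^t exp(-2 theta (t - s)) ds = sigma^2 * (1 - exp(-2 theta t)) / (2 theta).
With theta = 6, sigma = 6, x_0 = 4/5:
  E[X_t] = 4/5 * exp(-6 t) = 4*exp(-6*t)/5
  Var(X_t) = (6)^2 * (1 - exp(-2*6 t)) / (2 * 6) = 3 - 3*exp(-12*t).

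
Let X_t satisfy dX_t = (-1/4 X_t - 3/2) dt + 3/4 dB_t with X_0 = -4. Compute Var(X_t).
Var(X_t) = 9/8 - 9*exp(-t/2)/8

The variance V(t) = Var(X_t) satisfies V'(t) = 2 a V(t) + c^2 with V(0) = 0 (drift coefficient is linear in X, diffusion is constant). With a = -1/4, c = 3/4, the solution is
  V(t) = (c^2 / (2 a)) * (exp(2 a t) - 1)
       = ((3/4)^2 / (2*(-1/4))) * (exp((-1/2) t) - 1)
       = 9/8 - 9*exp(-t/2)/8.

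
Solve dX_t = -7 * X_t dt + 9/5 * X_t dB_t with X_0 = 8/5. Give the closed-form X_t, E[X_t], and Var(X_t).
X_t = 8/5 * exp((-431/50) t + (9/5) B_t); E[X_t] = 8*exp(-7*t)/5; Var(X_t) = (64*exp(81*t/25) - 64)*exp(-14*t)/25

For GBM dX = mu X dt + sigma X dB with X_0 = x_0, apply Itô to Y = log X: dY = (mu - sigma^2/2) dt + sigma dB, so Y_t = log(x_0) + (mu - sigma^2/2) t + sigma B_t and hence X_t = x_0 * exp((mu - sigma^2/2) t + sigma B_t).
With mu = -7, sigma = 9/5, x_0 = 8/5, this gives:
  X_t = 8/5 * exp((-431/50) * t + (9/5) * B_t).
Since sigma*B_t ~ Normal(0, sigma^2 t), E[exp(sigma*B_t)] = exp(sigma^2 t / 2); so E[X_t] = x_0 * exp((mu - sigma^2/2) t) * exp(sigma^2 t / 2) = x_0 * exp(mu t) = 8*exp(-7*t)/5.
Var(X_t) = E[X_t^2] - (E[X_t])^2 = x_0^2 * exp(2 mu t) * (exp(sigma^2 t) - 1) = (64*exp(81*t/25) - 64)*exp(-14*t)/25.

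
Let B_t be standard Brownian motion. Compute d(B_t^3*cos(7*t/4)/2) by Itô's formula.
d(B_t^3*cos(7*t/4)/2) = (B_t*(-7*B_t^2*sin(7*t/4) + 12*cos(7*t/4))/8) dt + (3*B_t^2*cos(7*t/4)/2) dB_t

Itô's formula for f(t, x): d f(t, B_t) = (f_t + (1/2) f_xx) dt + f_x dB_t. Compute partials of f(t, x) = x^3*cos(7*t/4)/2:
  f_t(t,x)  = -7*x^3*sin(7*t/4)/8
  f_x(t,x)  = 3*x^2*cos(7*t/4)/2
  f_xx(t,x) = 3*x*cos(7*t/4)
Assemble drift = f_t + (1/2) f_xx = x*(-7*x^2*sin(7*t/4) + 12*cos(7*t/4))/8 and diffusion = f_x = 3*x^2*cos(7*t/4)/2. Substituting x = B_t:
  d(B_t^3*cos(7*t/4)/2) = (B_t*(-7*B_t^2*sin(7*t/4) + 12*cos(7*t/4))/8) dt + (3*B_t^2*cos(7*t/4)/2) dB_t.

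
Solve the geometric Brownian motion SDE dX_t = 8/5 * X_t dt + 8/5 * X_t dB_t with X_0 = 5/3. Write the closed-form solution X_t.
X_t = 5/3 * exp((8/25) * t + (8/5) * B_t)

For GBM dX = mu X dt + sigma X dB with X_0 = x_0, apply Itô to Y = log X: dY = (mu - sigma^2/2) dt + sigma dB, so Y_t = log(x_0) + (mu - sigma^2/2) t + sigma B_t and hence X_t = x_0 * exp((mu - sigma^2/2) t + sigma B_t).
With mu = 8/5, sigma = 8/5, x_0 = 5/3, this gives:
  X_t = 5/3 * exp((8/25) * t + (8/5) * B_t).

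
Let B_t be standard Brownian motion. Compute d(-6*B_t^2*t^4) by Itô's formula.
d(-6*B_t^2*t^4) = (6*t^3*(-4*B_t^2 - t)) dt + (-12*B_t*t^4) dB_t

Itô's formula for f(t, x): d f(t, B_t) = (f_t + (1/2) f_xx) dt + f_x dB_t. Compute partials of f(t, x) = -6*t^4*x^2:
  f_t(t,x)  = -24*t^3*x^2
  f_x(t,x)  = -12*t^4*x
  f_xx(t,x) = -12*t^4
Assemble drift = f_t + (1/2) f_xx = 6*t^3*(-t - 4*x^2) and diffusion = f_x = -12*t^4*x. Substituting x = B_t:
  d(-6*B_t^2*t^4) = (6*t^3*(-4*B_t^2 - t)) dt + (-12*B_t*t^4) dB_t.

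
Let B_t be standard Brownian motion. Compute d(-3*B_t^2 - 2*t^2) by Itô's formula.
d(-3*B_t^2 - 2*t^2) = (-4*t - 3) dt + (-6*B_t) dB_t

Itô's formula for f(t, x): d f(t, B_t) = (f_t + (1/2) f_xx) dt + f_x dB_t. Compute partials of f(t, x) = -2*t^2 - 3*x^2:
  f_t(t,x)  = -4*t
  f_x(t,x)  = -6*x
  f_xx(t,x) = -6
Assemble drift = f_t + (1/2) f_xx = -4*t - 3 and diffusion = f_x = -6*x. Substituting x = B_t:
  d(-3*B_t^2 - 2*t^2) = (-4*t - 3) dt + (-6*B_t) dB_t.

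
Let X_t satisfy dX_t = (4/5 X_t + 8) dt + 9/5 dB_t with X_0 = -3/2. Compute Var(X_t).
Var(X_t) = 81*exp(8*t/5)/40 - 81/40

The variance V(t) = Var(X_t) satisfies V'(t) = 2 a V(t) + c^2 with V(0) = 0 (drift coefficient is linear in X, diffusion is constant). With a = 4/5, c = 9/5, the solution is
  V(t) = (c^2 / (2 a)) * (exp(2 a t) - 1)
       = ((9/5)^2 / (2*(4/5))) * (exp((8/5) t) - 1)
       = 81*exp(8*t/5)/40 - 81/40.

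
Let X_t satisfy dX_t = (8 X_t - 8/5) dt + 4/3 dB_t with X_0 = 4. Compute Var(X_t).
Var(X_t) = exp(16*t)/9 - 1/9

The variance V(t) = Var(X_t) satisfies V'(t) = 2 a V(t) + c^2 with V(0) = 0 (drift coefficient is linear in X, diffusion is constant). With a = 8, c = 4/3, the solution is
  V(t) = (c^2 / (2 a)) * (exp(2 a t) - 1)
       = ((4/3)^2 / (2*8)) * (exp(16 t) - 1)
       = exp(16*t)/9 - 1/9.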